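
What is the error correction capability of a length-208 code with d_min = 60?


Correction capability = floor((d-1)/2) = floor((60-1)/2) = 29

29 errors


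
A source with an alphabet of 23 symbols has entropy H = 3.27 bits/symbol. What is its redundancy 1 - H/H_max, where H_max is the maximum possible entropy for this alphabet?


H_max = log2(K) = log2(23) = 4.5236 bits/symbol. Redundancy = 1 - H/H_max = 1 - 3.27/4.5236 = 1 - 0.7229 = 0.2771

0.2771


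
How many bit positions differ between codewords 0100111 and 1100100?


Count differing positions: ^ . . . . ^ ^ = 3 differences

3


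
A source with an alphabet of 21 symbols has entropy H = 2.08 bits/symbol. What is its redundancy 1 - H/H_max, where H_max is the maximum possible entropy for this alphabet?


H_max = log2(K) = log2(21) = 4.3923 bits/symbol. Redundancy = 1 - H/H_max = 1 - 2.08/4.3923 = 1 - 0.4736 = 0.5264

0.5264


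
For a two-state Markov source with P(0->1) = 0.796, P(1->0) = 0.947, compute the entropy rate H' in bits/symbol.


Stationary distribution: pi_0 = p10/(p01+p10) = 0.5433, pi_1 = 0.4567. Entropy rate H' = pi_0*H(p01) + pi_1*H(p10) = 0.5433*0.7299 + 0.4567*0.299 = 0.5331

0.5331 bits/symbol


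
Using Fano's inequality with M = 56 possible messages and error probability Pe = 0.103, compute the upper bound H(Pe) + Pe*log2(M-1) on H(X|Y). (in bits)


H(Pe) = -Pe*log2(Pe) - (1-Pe)*log2(1-Pe) = -0.103*log2(0.103) - 0.897*log2(0.897) = 0.337766 + 0.140668 = 0.4784. Pe*log2(M-1) = 0.103*log2(55) = 0.595480. Bound = H(Pe) + Pe*log2(M-1) = 0.337766 + 0.140668 + 0.595480 = 1.0739

1.0739 bits


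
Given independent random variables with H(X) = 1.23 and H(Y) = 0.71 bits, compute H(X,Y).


For independent variables, H(X,Y) = H(X) + H(Y) = 1.23 + 0.71 = 1.94

1.94 bits


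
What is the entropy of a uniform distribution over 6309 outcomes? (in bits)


H = log2(n) = log2(6309) = 12.6232

12.6232 bits


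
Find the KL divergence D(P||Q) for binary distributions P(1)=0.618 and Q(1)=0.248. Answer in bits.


KL = p*log2(p/q) + (1-p)*log2((1-p)/(1-q)) = 0.618*log2(0.618/0.248) + 0.382*log2(0.382/0.752) = 0.4408

0.4408 bits


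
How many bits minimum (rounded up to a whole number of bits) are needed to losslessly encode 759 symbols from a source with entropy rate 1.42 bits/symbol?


Minimum bits >= n * H = 759 * 1.42 = 1077.78, rounded up to a whole number of bits = 1078

1078 bits


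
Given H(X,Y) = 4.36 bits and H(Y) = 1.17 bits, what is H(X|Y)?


H(X|Y) = H(X,Y) - H(Y) = 4.36 - 1.17 = 3.19

3.19 bits


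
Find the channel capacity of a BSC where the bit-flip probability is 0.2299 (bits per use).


H(p) = -p*log2(p) - (1-p)*log2(1-p) = -0.2299*log2(0.2299) - 0.7701*log2(0.7701) = 0.487600 + 0.290237 = 0.7778. C = 1 - H(p) = 1 - 0.7778 = 0.2222

0.2222 bits


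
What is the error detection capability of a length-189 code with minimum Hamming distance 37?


Detection capability = d_min - 1 = 37 - 1 = 36

36 errors


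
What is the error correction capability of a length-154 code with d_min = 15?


Correction capability = floor((d-1)/2) = floor((15-1)/2) = 7

7 errors


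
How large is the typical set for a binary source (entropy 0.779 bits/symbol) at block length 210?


log2|A_typical| = nH = 210 * 0.779 = 163.59, so |A_typical| ~ 2^163.59 = 1.760e+49

1.760e+49


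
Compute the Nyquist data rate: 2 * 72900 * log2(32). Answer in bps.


Rate = 2 * B * log2(M) = 2 * 72900 * 5.0 = 729000.0

729000.0 bps


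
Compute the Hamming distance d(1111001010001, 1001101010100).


Count differing positions: . ^ ^ . ^ . . . . . ^ . ^ = 5 differences

5


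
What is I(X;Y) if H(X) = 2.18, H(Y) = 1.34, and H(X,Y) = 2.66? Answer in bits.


I(X;Y) = H(X) + H(Y) - H(X,Y) = 2.18 + 1.34 - 2.66 = 0.86

0.86 bits


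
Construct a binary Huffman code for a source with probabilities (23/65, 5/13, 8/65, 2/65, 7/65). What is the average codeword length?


Huffman construction (repeatedly merge the two least-probable nodes; each merge adds 1 bit to every symbol beneath it): 2/65 + 7/65 = 9/65; 8/65 + 9/65 = 17/65; 17/65 + 23/65 = 8/13; 5/13 + 8/13 = 1. Resulting codeword lengths (in the order the probabilities were given): (2, 1, 3, 4, 4). L_avg = sum(p_i * l_i) = 23/65*2 + 5/13*1 + 8/65*3 + 2/65*4 + 7/65*4 = 131/65 = 2.0154

2.0154 bits


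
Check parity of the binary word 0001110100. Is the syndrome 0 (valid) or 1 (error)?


Syndrome = XOR of all bits = 0 XOR 0 XOR 0 XOR 1 XOR 1 XOR 1 XOR 0 XOR 1 XOR 0 XOR 0 = 0

0


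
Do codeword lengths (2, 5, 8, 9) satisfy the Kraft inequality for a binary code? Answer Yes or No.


Kraft sum = sum(2^(-l_i)) = 0.2871, need <= 1. Result: satisfied (a binary prefix-free code with these lengths exists)

Yes


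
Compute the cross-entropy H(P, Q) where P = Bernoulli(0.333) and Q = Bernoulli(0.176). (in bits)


H(P,Q) = -p*log2(q) - (1-p)*log2(1-q). -0.333*log2(0.176) = 0.834615; -0.667*log2(0.824) = 0.186282. H(P,Q) = 0.834615 + 0.186282 = 1.0209

1.0209 bits


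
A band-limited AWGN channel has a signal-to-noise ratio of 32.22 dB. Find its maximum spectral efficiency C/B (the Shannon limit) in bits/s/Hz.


SNR_linear = 10^(32.22/10) = 1667.2472; C/B = log2(1 + SNR_linear) = log2(1 + 1667.2472) = 10.7041

10.7041 bits/s/Hz


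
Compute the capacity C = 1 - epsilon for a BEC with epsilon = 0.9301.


C = 1 - epsilon = 1 - 0.9301 = 0.0699

0.0699 bits


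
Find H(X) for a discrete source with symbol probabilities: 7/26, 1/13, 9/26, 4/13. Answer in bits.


H = -sum(p_i * log2(p_i)). Terms: -(7/26)*log2(7/26) = 0.509677; -(1/13)*log2(1/13) = 0.284649; -(9/26)*log2(9/26) = 0.529794; -(4/13)*log2(4/13) = 0.523212. H = 0.509677 + 0.284649 + 0.529794 + 0.523212 = 1.8473

1.8473 bits


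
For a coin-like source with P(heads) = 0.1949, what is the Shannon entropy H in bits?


H = -p*log2(p) - (1-p)*log2(1-p). -0.1949*log2(0.1949) = 0.459807; -0.8051*log2(0.8051) = 0.251803. H = 0.459807 + 0.251803 = 0.7116

0.7116 bits


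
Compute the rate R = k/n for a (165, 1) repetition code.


Rate = k/n = 1/165

1/165


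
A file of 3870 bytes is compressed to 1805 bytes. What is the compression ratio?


Ratio = original / compressed = 3870 / 1805 = 2.144

2.144


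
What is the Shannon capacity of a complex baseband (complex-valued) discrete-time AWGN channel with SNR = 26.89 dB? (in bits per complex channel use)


SNR_linear = 10^(26.89/10) = 488.6524; C = log2(1 + SNR_linear) = log2(1 + 488.6524) = 8.9356

8.9356 bits/channel use


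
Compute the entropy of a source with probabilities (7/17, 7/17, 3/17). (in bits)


H = -sum(p_i * log2(p_i)). Terms: -(7/17)*log2(7/17) = 0.527103; -(7/17)*log2(7/17) = 0.527103; -(3/17)*log2(3/17) = 0.441618. H = 0.527103 + 0.527103 + 0.441618 = 1.4958

1.4958 bits


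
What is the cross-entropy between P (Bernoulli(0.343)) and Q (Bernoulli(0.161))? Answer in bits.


H(P,Q) = -p*log2(q) - (1-p)*log2(1-q). -0.343*log2(0.161) = 0.903760; -0.657*log2(0.839) = 0.166390. H(P,Q) = 0.903760 + 0.166390 = 1.0701

1.0701 bits


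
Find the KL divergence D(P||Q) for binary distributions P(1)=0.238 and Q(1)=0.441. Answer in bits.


KL = p*log2(p/q) + (1-p)*log2((1-p)/(1-q)) = 0.238*log2(0.238/0.441) + 0.762*log2(0.762/0.559) = 0.1288

0.1288 bits


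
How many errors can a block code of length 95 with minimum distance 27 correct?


Correction capability = floor((d-1)/2) = floor((27-1)/2) = 13

13 errors


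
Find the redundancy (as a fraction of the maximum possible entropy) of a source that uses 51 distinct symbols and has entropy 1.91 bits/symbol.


H_max = log2(K) = log2(51) = 5.6724 bits/symbol. Redundancy = 1 - H/H_max = 1 - 1.91/5.6724 = 1 - 0.3367 = 0.6633

0.6633


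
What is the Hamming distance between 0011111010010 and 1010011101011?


Count differing positions: ^ . . ^ ^ . . ^ ^ ^ . . ^ = 7 differences

7


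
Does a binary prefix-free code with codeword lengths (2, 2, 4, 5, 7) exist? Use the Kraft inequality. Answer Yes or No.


Kraft sum = sum(2^(-l_i)) = 0.6016, need <= 1. Result: satisfied (a binary prefix-free code with these lengths exists)

Yes


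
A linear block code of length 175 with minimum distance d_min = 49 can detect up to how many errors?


Detection capability = d_min - 1 = 49 - 1 = 48

48 errors


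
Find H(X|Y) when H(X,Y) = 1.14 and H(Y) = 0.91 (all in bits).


H(X|Y) = H(X,Y) - H(Y) = 1.14 - 0.91 = 0.23

0.23 bits


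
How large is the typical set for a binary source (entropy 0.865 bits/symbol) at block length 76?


log2|A_typical| = nH = 76 * 0.865 = 65.74, so |A_typical| ~ 2^65.74 = 6.162e+19

6.162e+19


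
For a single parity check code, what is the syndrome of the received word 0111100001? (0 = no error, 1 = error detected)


Syndrome = XOR of all bits = 0 XOR 1 XOR 1 XOR 1 XOR 1 XOR 0 XOR 0 XOR 0 XOR 0 XOR 1 = 1

1


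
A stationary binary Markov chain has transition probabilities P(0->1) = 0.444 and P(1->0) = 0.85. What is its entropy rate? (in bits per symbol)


Stationary distribution: pi_0 = p10/(p01+p10) = 0.6569, pi_1 = 0.3431. Entropy rate H' = pi_0*H(p01) + pi_1*H(p10) = 0.6569*0.9909 + 0.3431*0.6098 = 0.8602

0.8602 bits/symbol


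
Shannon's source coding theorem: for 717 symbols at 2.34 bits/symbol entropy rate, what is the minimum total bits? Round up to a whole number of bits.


Minimum bits >= n * H = 717 * 2.34 = 1677.78, rounded up to a whole number of bits = 1678

1678 bits


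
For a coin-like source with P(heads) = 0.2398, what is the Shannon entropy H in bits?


H = -p*log2(p) - (1-p)*log2(1-p). -0.2398*log2(0.2398) = 0.494011; -0.7602*log2(0.7602) = 0.300696. H = 0.494011 + 0.300696 = 0.7947

0.7947 bits


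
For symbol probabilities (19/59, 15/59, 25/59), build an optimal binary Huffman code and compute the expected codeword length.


Huffman construction (repeatedly merge the two least-probable nodes; each merge adds 1 bit to every symbol beneath it): 15/59 + 19/59 = 34/59; 25/59 + 34/59 = 1. Resulting codeword lengths (in the order the probabilities were given): (2, 2, 1). L_avg = sum(p_i * l_i) = 19/59*2 + 15/59*2 + 25/59*1 = 93/59 = 1.5763

1.5763 bits


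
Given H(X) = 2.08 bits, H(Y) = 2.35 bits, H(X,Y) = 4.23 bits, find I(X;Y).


I(X;Y) = H(X) + H(Y) - H(X,Y) = 2.08 + 2.35 - 4.23 = 0.2

0.2 bits


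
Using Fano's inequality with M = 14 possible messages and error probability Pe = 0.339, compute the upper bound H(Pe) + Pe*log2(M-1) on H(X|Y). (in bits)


H(Pe) = -Pe*log2(Pe) - (1-Pe)*log2(1-Pe) = -0.339*log2(0.339) - 0.661*log2(0.661) = 0.529058 + 0.394801 = 0.9239. Pe*log2(M-1) = 0.339*log2(13) = 1.254449. Bound = H(Pe) + Pe*log2(M-1) = 0.529058 + 0.394801 + 1.254449 = 2.1783

2.1783 bits


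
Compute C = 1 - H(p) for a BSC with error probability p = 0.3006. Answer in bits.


H(p) = -p*log2(p) - (1-p)*log2(1-p) = -0.3006*log2(0.3006) - 0.6994*log2(0.6994) = 0.521265 + 0.360758 = 0.882. C = 1 - H(p) = 1 - 0.882 = 0.118

0.118 bits


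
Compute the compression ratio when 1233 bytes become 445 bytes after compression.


Ratio = original / compressed = 1233 / 445 = 2.7708

2.7708


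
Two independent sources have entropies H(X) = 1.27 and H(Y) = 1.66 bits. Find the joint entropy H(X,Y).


For independent variables, H(X,Y) = H(X) + H(Y) = 1.27 + 1.66 = 2.93

2.93 bits


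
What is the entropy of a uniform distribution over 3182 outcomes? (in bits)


H = log2(n) = log2(3182) = 11.6357

11.6357 bits


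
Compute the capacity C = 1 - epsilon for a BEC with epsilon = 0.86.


C = 1 - epsilon = 1 - 0.86 = 0.14

0.14 bits


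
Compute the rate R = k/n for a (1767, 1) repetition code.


Rate = k/n = 1/1767

1/1767


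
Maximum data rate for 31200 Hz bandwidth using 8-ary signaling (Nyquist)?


Rate = 2 * B * log2(M) = 2 * 31200 * 3.0 = 187200.0

187200.0 bps


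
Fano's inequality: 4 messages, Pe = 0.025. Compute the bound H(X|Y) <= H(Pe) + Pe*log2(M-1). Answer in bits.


H(Pe) = -Pe*log2(Pe) - (1-Pe)*log2(1-Pe) = -0.025*log2(0.025) - 0.975*log2(0.975) = 0.133048 + 0.035613 = 0.1687. Pe*log2(M-1) = 0.025*log2(3) = 0.039624. Bound = H(Pe) + Pe*log2(M-1) = 0.133048 + 0.035613 + 0.039624 = 0.2083

0.2083 bits


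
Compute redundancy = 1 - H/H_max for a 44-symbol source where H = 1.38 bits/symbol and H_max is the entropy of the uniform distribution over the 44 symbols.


H_max = log2(K) = log2(44) = 5.4594 bits/symbol. Redundancy = 1 - H/H_max = 1 - 1.38/5.4594 = 1 - 0.2528 = 0.7472

0.7472


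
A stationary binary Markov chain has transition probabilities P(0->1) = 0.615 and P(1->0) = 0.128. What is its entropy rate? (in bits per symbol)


Stationary distribution: pi_0 = p10/(p01+p10) = 0.1723, pi_1 = 0.8277. Entropy rate H' = pi_0*H(p01) + pi_1*H(p10) = 0.1723*0.9615 + 0.8277*0.5519 = 0.6225

0.6225 bits/symbol


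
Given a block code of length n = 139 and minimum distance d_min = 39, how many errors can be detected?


Detection capability = d_min - 1 = 39 - 1 = 38

38 errors


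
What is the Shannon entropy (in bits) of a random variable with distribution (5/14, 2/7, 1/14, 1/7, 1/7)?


H = -sum(p_i * log2(p_i)). Terms: -(5/14)*log2(5/14) = 0.530510; -(2/7)*log2(2/7) = 0.516387; -(1/14)*log2(1/14) = 0.271954; -(1/7)*log2(1/7) = 0.401051; -(1/7)*log2(1/7) = 0.401051. H = 0.530510 + 0.516387 + 0.271954 + 0.401051 + 0.401051 = 2.121

2.121 bits


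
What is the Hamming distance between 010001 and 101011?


Count differing positions: ^ ^ ^ . ^ . = 4 differences

4


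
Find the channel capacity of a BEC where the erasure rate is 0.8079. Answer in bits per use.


C = 1 - epsilon = 1 - 0.8079 = 0.1921

0.1921 bits


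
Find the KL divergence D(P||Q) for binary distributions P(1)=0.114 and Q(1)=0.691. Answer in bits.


KL = p*log2(p/q) + (1-p)*log2((1-p)/(1-q)) = 0.114*log2(0.114/0.691) + 0.886*log2(0.886/0.309) = 1.0501

1.0501 bits


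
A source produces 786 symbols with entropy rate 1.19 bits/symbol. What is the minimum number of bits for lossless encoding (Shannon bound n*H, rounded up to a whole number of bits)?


Minimum bits >= n * H = 786 * 1.19 = 935.34, rounded up to a whole number of bits = 936

936 bits


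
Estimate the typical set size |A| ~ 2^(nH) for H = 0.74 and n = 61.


log2|A_typical| = nH = 61 * 0.74 = 45.14, so |A_typical| ~ 2^45.14 = 3.877e+13

3.877e+13


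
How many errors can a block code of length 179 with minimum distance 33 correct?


Correction capability = floor((d-1)/2) = floor((33-1)/2) = 16

16 errors


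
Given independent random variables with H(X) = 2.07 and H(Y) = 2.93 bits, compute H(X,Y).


For independent variables, H(X,Y) = H(X) + H(Y) = 2.07 + 2.93 = 5.0

5.0 bits


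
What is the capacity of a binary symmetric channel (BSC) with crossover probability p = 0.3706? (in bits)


H(p) = -p*log2(p) - (1-p)*log2(1-p) = -0.3706*log2(0.3706) - 0.6294*log2(0.6294) = 0.530723 + 0.420408 = 0.9511. C = 1 - H(p) = 1 - 0.9511 = 0.0489

0.0489 bits


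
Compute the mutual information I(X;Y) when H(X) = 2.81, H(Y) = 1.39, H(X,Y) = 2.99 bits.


I(X;Y) = H(X) + H(Y) - H(X,Y) = 2.81 + 1.39 - 2.99 = 1.21

1.21 bits


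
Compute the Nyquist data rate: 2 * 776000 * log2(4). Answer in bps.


Rate = 2 * B * log2(M) = 2 * 776000 * 2.0 = 3104000.0

3104000.0 bps


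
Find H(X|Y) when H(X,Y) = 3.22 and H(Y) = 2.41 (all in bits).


H(X|Y) = H(X,Y) - H(Y) = 3.22 - 2.41 = 0.81

0.81 bits


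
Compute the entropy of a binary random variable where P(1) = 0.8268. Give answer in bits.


H = -p*log2(p) - (1-p)*log2(1-p). -0.8268*log2(0.8268) = 0.226865; -0.1732*log2(0.1732) = 0.438108. H = 0.226865 + 0.438108 = 0.665

0.665 bits


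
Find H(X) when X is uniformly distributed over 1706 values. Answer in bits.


H = log2(n) = log2(1706) = 10.7364

10.7364 bits


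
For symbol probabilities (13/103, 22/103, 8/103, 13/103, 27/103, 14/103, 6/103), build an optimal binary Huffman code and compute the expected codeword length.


Huffman construction (repeatedly merge the two least-probable nodes; each merge adds 1 bit to every symbol beneath it): 6/103 + 8/103 = 14/103; 13/103 + 13/103 = 26/103; 14/103 + 14/103 = 28/103; 22/103 + 26/103 = 48/103; 27/103 + 28/103 = 55/103; 48/103 + 55/103 = 1. Resulting codeword lengths (in the order the probabilities were given): (3, 2, 4, 3, 2, 3, 4). L_avg = sum(p_i * l_i) = 13/103*3 + 22/103*2 + 8/103*4 + 13/103*3 + 27/103*2 + 14/103*3 + 6/103*4 = 274/103 = 2.6602

2.6602 bits


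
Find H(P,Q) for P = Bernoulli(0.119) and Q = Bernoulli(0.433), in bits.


H(P,Q) = -p*log2(q) - (1-p)*log2(1-q). -0.119*log2(0.433) = 0.143700; -0.881*log2(0.567) = 0.721168. H(P,Q) = 0.143700 + 0.721168 = 0.8649

0.8649 bits


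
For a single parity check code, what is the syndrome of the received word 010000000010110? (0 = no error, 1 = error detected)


Syndrome = XOR of all bits = 0 XOR 1 XOR 0 XOR 0 XOR 0 XOR 0 XOR 0 XOR 0 XOR 0 XOR 0 XOR 1 XOR 0 XOR 1 XOR 1 XOR 0 = 0

0


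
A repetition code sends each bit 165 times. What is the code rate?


Rate = k/n = 1/165

1/165


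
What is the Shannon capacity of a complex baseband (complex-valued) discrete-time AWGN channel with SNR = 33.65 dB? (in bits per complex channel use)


SNR_linear = 10^(33.65/10) = 2317.3946; C = log2(1 + SNR_linear) = log2(1 + 2317.3946) = 11.1789

11.1789 bits/channel use


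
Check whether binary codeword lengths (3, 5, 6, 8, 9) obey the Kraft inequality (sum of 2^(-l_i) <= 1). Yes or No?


Kraft sum = sum(2^(-l_i)) = 0.1777, need <= 1. Result: satisfied (a binary prefix-free code with these lengths exists)

Yes


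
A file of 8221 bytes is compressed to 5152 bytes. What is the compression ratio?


Ratio = original / compressed = 8221 / 5152 = 1.5957

1.5957


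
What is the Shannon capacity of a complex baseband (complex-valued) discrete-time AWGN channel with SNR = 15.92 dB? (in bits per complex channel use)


SNR_linear = 10^(15.92/10) = 39.0841; C = log2(1 + SNR_linear) = log2(1 + 39.0841) = 5.325

5.325 bits/channel use


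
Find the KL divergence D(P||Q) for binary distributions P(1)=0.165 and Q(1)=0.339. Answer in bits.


KL = p*log2(p/q) + (1-p)*log2((1-p)/(1-q)) = 0.165*log2(0.165/0.339) + 0.835*log2(0.835/0.661) = 0.1101

0.1101 bits


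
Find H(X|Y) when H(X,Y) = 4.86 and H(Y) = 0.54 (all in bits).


H(X|Y) = H(X,Y) - H(Y) = 4.86 - 0.54 = 4.32

4.32 bits


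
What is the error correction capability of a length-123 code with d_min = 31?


Correction capability = floor((d-1)/2) = floor((31-1)/2) = 15

15 errors


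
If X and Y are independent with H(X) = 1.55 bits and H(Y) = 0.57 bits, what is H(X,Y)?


For independent variables, H(X,Y) = H(X) + H(Y) = 1.55 + 0.57 = 2.12

2.12 bits


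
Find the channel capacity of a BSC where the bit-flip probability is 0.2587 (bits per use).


H(p) = -p*log2(p) - (1-p)*log2(1-p) = -0.2587*log2(0.2587) - 0.7413*log2(0.7413) = 0.504633 + 0.320146 = 0.8248. C = 1 - H(p) = 1 - 0.8248 = 0.1752

0.1752 bits


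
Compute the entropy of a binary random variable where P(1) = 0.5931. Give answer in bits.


H = -p*log2(p) - (1-p)*log2(1-p). -0.5931*log2(0.5931) = 0.446991; -0.4069*log2(0.4069) = 0.527853. H = 0.446991 + 0.527853 = 0.9748

0.9748 bits


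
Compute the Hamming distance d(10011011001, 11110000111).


Count differing positions: . ^ ^ . ^ . ^ ^ ^ ^ . = 7 differences

7


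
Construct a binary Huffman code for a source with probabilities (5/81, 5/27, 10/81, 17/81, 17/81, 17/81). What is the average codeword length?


Huffman construction (repeatedly merge the two least-probable nodes; each merge adds 1 bit to every symbol beneath it): 5/81 + 10/81 = 5/27; 5/27 + 5/27 = 10/27; 17/81 + 17/81 = 34/81; 17/81 + 10/27 = 47/81; 34/81 + 47/81 = 1. Resulting codeword lengths (in the order the probabilities were given): (4, 3, 4, 2, 2, 2). L_avg = sum(p_i * l_i) = 5/81*4 + 5/27*3 + 10/81*4 + 17/81*2 + 17/81*2 + 17/81*2 = 23/9 = 2.5556

2.5556 bits


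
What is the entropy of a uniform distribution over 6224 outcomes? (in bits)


H = log2(n) = log2(6224) = 12.6036

12.6036 bits


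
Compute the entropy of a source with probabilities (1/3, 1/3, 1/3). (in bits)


H = -sum(p_i * log2(p_i)). Terms: -(1/3)*log2(1/3) = 0.528321; -(1/3)*log2(1/3) = 0.528321; -(1/3)*log2(1/3) = 0.528321. H = 0.528321 + 0.528321 + 0.528321 = 1.585

1.585 bits


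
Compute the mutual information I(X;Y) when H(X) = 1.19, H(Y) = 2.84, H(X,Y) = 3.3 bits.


I(X;Y) = H(X) + H(Y) - H(X,Y) = 1.19 + 2.84 - 3.3 = 0.73

0.73 bits


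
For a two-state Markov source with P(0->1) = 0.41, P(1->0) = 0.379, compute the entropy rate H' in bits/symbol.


Stationary distribution: pi_0 = p10/(p01+p10) = 0.4804, pi_1 = 0.5196. Entropy rate H' = pi_0*H(p01) + pi_1*H(p10) = 0.4804*0.9765 + 0.5196*0.9573 = 0.9665

0.9665 bits/symbol


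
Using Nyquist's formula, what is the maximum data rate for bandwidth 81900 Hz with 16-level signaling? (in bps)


Rate = 2 * B * log2(M) = 2 * 81900 * 4.0 = 655200.0

655200.0 bps


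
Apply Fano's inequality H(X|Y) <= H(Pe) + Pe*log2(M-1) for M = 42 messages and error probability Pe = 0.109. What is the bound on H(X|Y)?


H(Pe) = -Pe*log2(Pe) - (1-Pe)*log2(1-Pe) = -0.109*log2(0.109) - 0.891*log2(0.891) = 0.348538 + 0.148354 = 0.4969. Pe*log2(M-1) = 0.109*log2(41) = 0.583973. Bound = H(Pe) + Pe*log2(M-1) = 0.348538 + 0.148354 + 0.583973 = 1.0809

1.0809 bits


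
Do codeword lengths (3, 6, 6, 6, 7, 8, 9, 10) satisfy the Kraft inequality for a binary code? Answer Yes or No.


Kraft sum = sum(2^(-l_i)) = 0.1865, need <= 1. Result: satisfied (a binary prefix-free code with these lengths exists)

Yes


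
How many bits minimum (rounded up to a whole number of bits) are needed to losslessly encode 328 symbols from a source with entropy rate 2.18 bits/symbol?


Minimum bits >= n * H = 328 * 2.18 = 715.04, rounded up to a whole number of bits = 716

716 bits


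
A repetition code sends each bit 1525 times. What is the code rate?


Rate = k/n = 1/1525

1/1525


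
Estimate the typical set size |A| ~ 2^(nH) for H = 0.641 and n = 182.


log2|A_typical| = nH = 182 * 0.641 = 116.662, so |A_typical| ~ 2^116.662 = 1.315e+35

1.315e+35


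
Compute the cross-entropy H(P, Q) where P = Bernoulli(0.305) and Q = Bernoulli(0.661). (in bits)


H(P,Q) = -p*log2(q) - (1-p)*log2(1-q). -0.305*log2(0.661) = 0.182170; -0.695*log2(0.339) = 1.084647. H(P,Q) = 0.182170 + 1.084647 = 1.2668

1.2668 bits


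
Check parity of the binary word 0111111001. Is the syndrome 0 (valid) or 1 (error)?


Syndrome = XOR of all bits = 0 XOR 1 XOR 1 XOR 1 XOR 1 XOR 1 XOR 1 XOR 0 XOR 0 XOR 1 = 1

1


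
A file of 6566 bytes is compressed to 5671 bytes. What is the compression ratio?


Ratio = original / compressed = 6566 / 5671 = 1.1578

1.1578


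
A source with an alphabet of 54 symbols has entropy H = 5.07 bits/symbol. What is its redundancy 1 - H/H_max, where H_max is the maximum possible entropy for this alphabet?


H_max = log2(K) = log2(54) = 5.7549 bits/symbol. Redundancy = 1 - H/H_max = 1 - 5.07/5.7549 = 1 - 0.881 = 0.119

0.119


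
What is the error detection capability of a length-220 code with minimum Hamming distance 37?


Detection capability = d_min - 1 = 37 - 1 = 36

36 errors


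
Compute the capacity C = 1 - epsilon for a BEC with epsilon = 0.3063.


C = 1 - epsilon = 1 - 0.3063 = 0.6937

0.6937 bits


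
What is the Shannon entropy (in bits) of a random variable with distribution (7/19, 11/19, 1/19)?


H = -sum(p_i * log2(p_i)). Terms: -(7/19)*log2(7/19) = 0.530737; -(11/19)*log2(11/19) = 0.456498; -(1/19)*log2(1/19) = 0.223575. H = 0.530737 + 0.456498 + 0.223575 = 1.2108

1.2108 bits


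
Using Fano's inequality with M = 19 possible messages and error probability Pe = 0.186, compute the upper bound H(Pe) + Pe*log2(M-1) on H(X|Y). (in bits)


H(Pe) = -Pe*log2(Pe) - (1-Pe)*log2(1-Pe) = -0.186*log2(0.186) - 0.814*log2(0.814) = 0.451352 + 0.241676 = 0.693. Pe*log2(M-1) = 0.186*log2(18) = 0.775606. Bound = H(Pe) + Pe*log2(M-1) = 0.451352 + 0.241676 + 0.775606 = 1.4686

1.4686 bits


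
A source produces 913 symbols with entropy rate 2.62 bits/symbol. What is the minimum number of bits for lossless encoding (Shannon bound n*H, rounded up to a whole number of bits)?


Minimum bits >= n * H = 913 * 2.62 = 2392.06, rounded up to a whole number of bits = 2393

2393 bits


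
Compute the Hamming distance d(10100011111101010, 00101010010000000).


Count differing positions: ^ . . . ^ . . ^ ^ . ^ ^ . ^ . ^ . = 8 differences

8


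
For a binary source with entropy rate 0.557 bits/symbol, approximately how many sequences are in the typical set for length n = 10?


log2|A_typical| = nH = 10 * 0.557 = 5.57, so |A_typical| ~ 2^5.57 = 4.750e+01

4.750e+01


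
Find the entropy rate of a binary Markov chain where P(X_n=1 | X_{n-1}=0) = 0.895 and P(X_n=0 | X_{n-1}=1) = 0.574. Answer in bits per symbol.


Stationary distribution: pi_0 = p10/(p01+p10) = 0.3907, pi_1 = 0.6093. Entropy rate H' = pi_0*H(p01) + pi_1*H(p10) = 0.3907*0.4846 + 0.6093*0.9841 = 0.789

0.789 bits/symbol


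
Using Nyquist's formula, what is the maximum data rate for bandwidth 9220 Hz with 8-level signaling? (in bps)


Rate = 2 * B * log2(M) = 2 * 9220 * 3.0 = 55320.0

55320.0 bps


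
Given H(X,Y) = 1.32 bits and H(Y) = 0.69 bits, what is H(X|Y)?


H(X|Y) = H(X,Y) - H(Y) = 1.32 - 0.69 = 0.63

0.63 bits


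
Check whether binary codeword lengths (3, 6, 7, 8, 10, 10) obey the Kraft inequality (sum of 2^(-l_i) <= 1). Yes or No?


Kraft sum = sum(2^(-l_i)) = 0.1543, need <= 1. Result: satisfied (a binary prefix-free code with these lengths exists)

Yes


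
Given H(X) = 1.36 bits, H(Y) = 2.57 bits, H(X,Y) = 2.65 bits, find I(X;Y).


I(X;Y) = H(X) + H(Y) - H(X,Y) = 1.36 + 2.57 - 2.65 = 1.28

1.28 bits


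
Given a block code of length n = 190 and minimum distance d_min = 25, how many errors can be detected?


Detection capability = d_min - 1 = 25 - 1 = 24

24 errors


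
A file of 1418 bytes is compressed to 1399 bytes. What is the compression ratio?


Ratio = original / compressed = 1418 / 1399 = 1.0136

1.0136


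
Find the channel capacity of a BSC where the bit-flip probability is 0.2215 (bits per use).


H(p) = -p*log2(p) - (1-p)*log2(1-p) = -0.2215*log2(0.2215) - 0.7785*log2(0.7785) = 0.481679 + 0.281218 = 0.7629. C = 1 - H(p) = 1 - 0.7629 = 0.2371

0.2371 bits


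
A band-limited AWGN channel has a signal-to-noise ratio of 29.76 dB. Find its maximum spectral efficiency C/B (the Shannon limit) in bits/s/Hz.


SNR_linear = 10^(29.76/10) = 946.2372; C/B = log2(1 + SNR_linear) = log2(1 + 946.2372) = 9.8876

9.8876 bits/s/Hz


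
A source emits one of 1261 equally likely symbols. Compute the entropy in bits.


H = log2(n) = log2(1261) = 10.3004

10.3004 bits


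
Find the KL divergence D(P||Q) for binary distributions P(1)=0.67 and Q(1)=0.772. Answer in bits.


KL = p*log2(p/q) + (1-p)*log2((1-p)/(1-q)) = 0.67*log2(0.67/0.772) + 0.33*log2(0.33/0.228) = 0.0391

0.0391 bits


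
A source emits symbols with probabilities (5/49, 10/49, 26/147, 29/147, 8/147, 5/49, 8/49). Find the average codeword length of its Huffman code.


Huffman construction (repeatedly merge the two least-probable nodes; each merge adds 1 bit to every symbol beneath it): 8/147 + 5/49 = 23/147; 5/49 + 23/147 = 38/147; 8/49 + 26/147 = 50/147; 29/147 + 10/49 = 59/147; 38/147 + 50/147 = 88/147; 59/147 + 88/147 = 1. Resulting codeword lengths (in the order the probabilities were given): (4, 2, 3, 2, 4, 3, 3). L_avg = sum(p_i * l_i) = 5/49*4 + 10/49*2 + 26/147*3 + 29/147*2 + 8/147*4 + 5/49*3 + 8/49*3 = 135/49 = 2.7551

2.7551 bits


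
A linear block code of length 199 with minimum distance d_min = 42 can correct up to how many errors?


Correction capability = floor((d-1)/2) = floor((42-1)/2) = 20

20 errors


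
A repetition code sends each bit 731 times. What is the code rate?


Rate = k/n = 1/731

1/731


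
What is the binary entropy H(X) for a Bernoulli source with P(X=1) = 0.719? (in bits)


H = -p*log2(p) - (1-p)*log2(1-p). -0.719*log2(0.719) = 0.342198; -0.281*log2(0.281) = 0.514612. H = 0.342198 + 0.514612 = 0.8568

0.8568 bits


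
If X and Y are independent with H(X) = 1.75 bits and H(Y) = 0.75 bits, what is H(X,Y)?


For independent variables, H(X,Y) = H(X) + H(Y) = 1.75 + 0.75 = 2.5

2.5 bits


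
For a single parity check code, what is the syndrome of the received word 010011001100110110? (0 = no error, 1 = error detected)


Syndrome = XOR of all bits = 0 XOR 1 XOR 0 XOR 0 XOR 1 XOR 1 XOR 0 XOR 0 XOR 1 XOR 1 XOR 0 XOR 0 XOR 1 XOR 1 XOR 0 XOR 1 XOR 1 XOR 0 = 1

1


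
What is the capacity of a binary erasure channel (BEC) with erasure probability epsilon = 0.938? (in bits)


C = 1 - epsilon = 1 - 0.938 = 0.062

0.062 bits


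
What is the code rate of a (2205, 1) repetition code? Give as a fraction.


Rate = k/n = 1/2205

1/2205


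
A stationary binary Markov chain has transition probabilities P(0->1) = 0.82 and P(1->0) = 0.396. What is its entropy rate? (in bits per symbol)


Stationary distribution: pi_0 = p10/(p01+p10) = 0.3257, pi_1 = 0.6743. Entropy rate H' = pi_0*H(p01) + pi_1*H(p10) = 0.3257*0.6801 + 0.6743*0.9686 = 0.8746

0.8746 bits/symbol


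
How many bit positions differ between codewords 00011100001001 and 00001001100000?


Count differing positions: . . . ^ . ^ . ^ ^ . ^ . . ^ = 6 differences

6


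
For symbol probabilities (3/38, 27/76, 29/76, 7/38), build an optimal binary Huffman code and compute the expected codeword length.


Huffman construction (repeatedly merge the two least-probable nodes; each merge adds 1 bit to every symbol beneath it): 3/38 + 7/38 = 5/19; 5/19 + 27/76 = 47/76; 29/76 + 47/76 = 1. Resulting codeword lengths (in the order the probabilities were given): (3, 2, 1, 3). L_avg = sum(p_i * l_i) = 3/38*3 + 27/76*2 + 29/76*1 + 7/38*3 = 143/76 = 1.8816

1.8816 bits


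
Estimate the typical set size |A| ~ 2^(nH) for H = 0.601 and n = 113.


log2|A_typical| = nH = 113 * 0.601 = 67.913, so |A_typical| ~ 2^67.913 = 2.779e+20

2.779e+20


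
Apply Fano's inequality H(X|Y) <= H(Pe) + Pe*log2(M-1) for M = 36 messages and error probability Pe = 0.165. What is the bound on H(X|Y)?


H(Pe) = -Pe*log2(Pe) - (1-Pe)*log2(1-Pe) = -0.165*log2(0.165) - 0.835*log2(0.835) = 0.428911 + 0.217227 = 0.6461. Pe*log2(M-1) = 0.165*log2(35) = 0.846332. Bound = H(Pe) + Pe*log2(M-1) = 0.428911 + 0.217227 + 0.846332 = 1.4925

1.4925 bits


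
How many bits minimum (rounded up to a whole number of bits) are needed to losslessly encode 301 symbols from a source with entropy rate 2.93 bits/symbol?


Minimum bits >= n * H = 301 * 2.93 = 881.93, rounded up to a whole number of bits = 882

882 bits


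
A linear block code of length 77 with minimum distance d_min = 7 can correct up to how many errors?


Correction capability = floor((d-1)/2) = floor((7-1)/2) = 3

3 errors


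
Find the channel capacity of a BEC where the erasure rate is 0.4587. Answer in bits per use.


C = 1 - epsilon = 1 - 0.4587 = 0.5413

0.5413 bits


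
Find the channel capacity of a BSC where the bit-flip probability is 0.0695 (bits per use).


H(p) = -p*log2(p) - (1-p)*log2(1-p) = -0.0695*log2(0.0695) - 0.9305*log2(0.9305) = 0.267356 + 0.096699 = 0.3641. C = 1 - H(p) = 1 - 0.3641 = 0.6359

0.6359 bits


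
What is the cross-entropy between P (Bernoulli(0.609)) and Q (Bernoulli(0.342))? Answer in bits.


H(P,Q) = -p*log2(q) - (1-p)*log2(1-q). -0.609*log2(0.342) = 0.942690; -0.391*log2(0.658) = 0.236102. H(P,Q) = 0.942690 + 0.236102 = 1.1788

1.1788 bits


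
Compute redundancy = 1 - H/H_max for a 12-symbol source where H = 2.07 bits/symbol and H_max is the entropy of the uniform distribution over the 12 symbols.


H_max = log2(K) = log2(12) = 3.585 bits/symbol. Redundancy = 1 - H/H_max = 1 - 2.07/3.585 = 1 - 0.5774 = 0.4226

0.4226


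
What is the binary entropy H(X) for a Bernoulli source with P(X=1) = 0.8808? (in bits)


H = -p*log2(p) - (1-p)*log2(1-p). -0.8808*log2(0.8808) = 0.161286; -0.1192*log2(0.1192) = 0.365770. H = 0.161286 + 0.365770 = 0.5271

0.5271 bits


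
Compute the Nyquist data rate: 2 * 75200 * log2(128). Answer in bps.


Rate = 2 * B * log2(M) = 2 * 75200 * 7.0 = 1052800.0

1052800.0 bps


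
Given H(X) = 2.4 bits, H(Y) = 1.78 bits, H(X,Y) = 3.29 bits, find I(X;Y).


I(X;Y) = H(X) + H(Y) - H(X,Y) = 2.4 + 1.78 - 3.29 = 0.89

0.89 bits


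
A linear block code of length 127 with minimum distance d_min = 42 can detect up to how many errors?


Detection capability = d_min - 1 = 42 - 1 = 41

41 errors


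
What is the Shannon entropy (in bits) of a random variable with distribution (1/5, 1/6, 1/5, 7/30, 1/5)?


H = -sum(p_i * log2(p_i)). Terms: -(1/5)*log2(1/5) = 0.464386; -(1/6)*log2(1/6) = 0.430827; -(1/5)*log2(1/5) = 0.464386; -(7/30)*log2(7/30) = 0.489892; -(1/5)*log2(1/5) = 0.464386. H = 0.464386 + 0.430827 + 0.464386 + 0.489892 + 0.464386 = 2.3139

2.3139 bits


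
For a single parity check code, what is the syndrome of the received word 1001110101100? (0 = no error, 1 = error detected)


Syndrome = XOR of all bits = 1 XOR 0 XOR 0 XOR 1 XOR 1 XOR 1 XOR 0 XOR 1 XOR 0 XOR 1 XOR 1 XOR 0 XOR 0 = 1

1


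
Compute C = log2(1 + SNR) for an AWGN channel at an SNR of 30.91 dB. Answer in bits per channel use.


SNR_linear = 10^(30.91/10) = 1233.1048; C = log2(1 + SNR_linear) = log2(1 + 1233.1048) = 10.2692

10.2692 bits/channel use


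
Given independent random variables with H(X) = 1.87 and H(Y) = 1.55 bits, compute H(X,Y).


For independent variables, H(X,Y) = H(X) + H(Y) = 1.87 + 1.55 = 3.42

3.42 bits


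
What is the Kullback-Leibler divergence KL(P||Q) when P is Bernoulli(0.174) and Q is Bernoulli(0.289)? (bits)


KL = p*log2(p/q) + (1-p)*log2((1-p)/(1-q)) = 0.174*log2(0.174/0.289) + 0.826*log2(0.826/0.711) = 0.0513

0.0513 bits


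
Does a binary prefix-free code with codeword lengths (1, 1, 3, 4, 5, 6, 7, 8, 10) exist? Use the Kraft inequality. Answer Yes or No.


Kraft sum = sum(2^(-l_i)) = 1.2471, need <= 1. Result: violated (a binary prefix-free code with these lengths cannot exist)

No


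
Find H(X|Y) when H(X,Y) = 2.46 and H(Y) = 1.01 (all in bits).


H(X|Y) = H(X,Y) - H(Y) = 2.46 - 1.01 = 1.45

1.45 bits


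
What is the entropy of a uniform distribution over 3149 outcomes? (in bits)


H = log2(n) = log2(3149) = 11.6207

11.6207 bits


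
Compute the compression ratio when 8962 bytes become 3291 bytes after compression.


Ratio = original / compressed = 8962 / 3291 = 2.7232

2.7232


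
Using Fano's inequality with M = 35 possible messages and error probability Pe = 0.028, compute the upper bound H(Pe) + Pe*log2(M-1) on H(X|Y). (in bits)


H(Pe) = -Pe*log2(Pe) - (1-Pe)*log2(1-Pe) = -0.028*log2(0.028) - 0.972*log2(0.972) = 0.144436 + 0.039825 = 0.1843. Pe*log2(M-1) = 0.028*log2(34) = 0.142449. Bound = H(Pe) + Pe*log2(M-1) = 0.144436 + 0.039825 + 0.142449 = 0.3267

0.3267 bits


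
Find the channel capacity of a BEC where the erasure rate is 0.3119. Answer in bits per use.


C = 1 - epsilon = 1 - 0.3119 = 0.6881

0.6881 bits


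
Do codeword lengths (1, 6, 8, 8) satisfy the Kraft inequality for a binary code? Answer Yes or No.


Kraft sum = sum(2^(-l_i)) = 0.5234, need <= 1. Result: satisfied (a binary prefix-free code with these lengths exists)

Yes


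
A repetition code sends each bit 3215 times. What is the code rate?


Rate = k/n = 1/3215

1/3215


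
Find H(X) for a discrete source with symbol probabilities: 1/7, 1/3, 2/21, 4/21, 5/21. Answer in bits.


H = -sum(p_i * log2(p_i)). Terms: -(1/7)*log2(1/7) = 0.401051; -(1/3)*log2(1/3) = 0.528321; -(2/21)*log2(2/21) = 0.323078; -(4/21)*log2(4/21) = 0.455680; -(5/21)*log2(5/21) = 0.492950. H = 0.401051 + 0.528321 + 0.323078 + 0.455680 + 0.492950 = 2.2011

2.2011 bits


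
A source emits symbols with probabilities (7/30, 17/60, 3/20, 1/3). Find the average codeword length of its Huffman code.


Huffman construction (repeatedly merge the two least-probable nodes; each merge adds 1 bit to every symbol beneath it): 3/20 + 7/30 = 23/60; 17/60 + 1/3 = 37/60; 23/60 + 37/60 = 1. Resulting codeword lengths (in the order the probabilities were given): (2, 2, 2, 2). L_avg = sum(p_i * l_i) = 7/30*2 + 17/60*2 + 3/20*2 + 1/3*2 = 2

2.0 bits


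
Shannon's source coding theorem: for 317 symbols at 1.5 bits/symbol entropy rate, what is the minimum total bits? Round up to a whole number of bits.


Minimum bits >= n * H = 317 * 1.5 = 475.5, rounded up to a whole number of bits = 476

476 bits


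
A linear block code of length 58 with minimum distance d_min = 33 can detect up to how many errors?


Detection capability = d_min - 1 = 33 - 1 = 32

32 errors


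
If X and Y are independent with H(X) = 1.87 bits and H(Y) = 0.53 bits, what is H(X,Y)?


For independent variables, H(X,Y) = H(X) + H(Y) = 1.87 + 0.53 = 2.4

2.4 bits


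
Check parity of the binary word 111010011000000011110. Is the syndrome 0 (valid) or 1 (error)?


Syndrome = XOR of all bits = 1 XOR 1 XOR 1 XOR 0 XOR 1 XOR 0 XOR 0 XOR 1 XOR 1 XOR 0 XOR 0 XOR 0 XOR 0 XOR 0 XOR 0 XOR 0 XOR 1 XOR 1 XOR 1 XOR 1 XOR 0 = 0

0


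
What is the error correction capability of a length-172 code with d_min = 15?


Correction capability = floor((d-1)/2) = floor((15-1)/2) = 7

7 errors


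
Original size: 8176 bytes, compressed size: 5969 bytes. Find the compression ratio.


Ratio = original / compressed = 8176 / 5969 = 1.3697

1.3697


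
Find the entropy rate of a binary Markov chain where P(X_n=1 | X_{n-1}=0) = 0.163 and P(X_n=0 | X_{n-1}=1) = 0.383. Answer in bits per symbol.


Stationary distribution: pi_0 = p10/(p01+p10) = 0.7015, pi_1 = 0.2985. Entropy rate H' = pi_0*H(p01) + pi_1*H(p10) = 0.7015*0.6414 + 0.2985*0.9601 = 0.7366

0.7366 bits/symbol


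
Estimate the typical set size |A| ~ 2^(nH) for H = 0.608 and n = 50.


log2|A_typical| = nH = 50 * 0.608 = 30.4, so |A_typical| ~ 2^30.4 = 1.417e+09

1.417e+09


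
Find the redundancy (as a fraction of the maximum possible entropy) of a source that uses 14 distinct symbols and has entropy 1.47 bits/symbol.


H_max = log2(K) = log2(14) = 3.8074 bits/symbol. Redundancy = 1 - H/H_max = 1 - 1.47/3.8074 = 1 - 0.3861 = 0.6139

0.6139


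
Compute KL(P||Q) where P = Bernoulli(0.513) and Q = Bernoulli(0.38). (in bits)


KL = p*log2(p/q) + (1-p)*log2((1-p)/(1-q)) = 0.513*log2(0.513/0.38) + 0.487*log2(0.487/0.62) = 0.0525

0.0525 bits


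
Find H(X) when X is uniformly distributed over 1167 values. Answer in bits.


H = log2(n) = log2(1167) = 10.1886

10.1886 bits


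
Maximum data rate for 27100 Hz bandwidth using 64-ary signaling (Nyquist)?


Rate = 2 * B * log2(M) = 2 * 27100 * 6.0 = 325200.0

325200.0 bps


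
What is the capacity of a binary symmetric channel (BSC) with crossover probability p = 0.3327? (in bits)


H(p) = -p*log2(p) - (1-p)*log2(1-p) = -0.3327*log2(0.3327) - 0.6673*log2(0.6673) = 0.528230 + 0.389431 = 0.9177. C = 1 - H(p) = 1 - 0.9177 = 0.0823

0.0823 bits


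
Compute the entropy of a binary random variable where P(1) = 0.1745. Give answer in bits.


H = -p*log2(p) - (1-p)*log2(1-p). -0.1745*log2(0.1745) = 0.439513; -0.8255*log2(0.8255) = 0.228383. H = 0.439513 + 0.228383 = 0.6679

0.6679 bits


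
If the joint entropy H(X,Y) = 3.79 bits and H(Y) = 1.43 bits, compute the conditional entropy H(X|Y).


H(X|Y) = H(X,Y) - H(Y) = 3.79 - 1.43 = 2.36

2.36 bits
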